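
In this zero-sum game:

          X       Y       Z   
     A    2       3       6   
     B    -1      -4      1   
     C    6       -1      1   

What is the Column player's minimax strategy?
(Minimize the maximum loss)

Column should play Y, value = 3

Work:
Column player minimizes Row's maximum payoff:
Column X: max payoff to Row = 6
Column Y: max payoff to Row = 3
Column Z: max payoff to Row = 6
Minimum is 3, achieved by column Y.
Minimax strategy: Y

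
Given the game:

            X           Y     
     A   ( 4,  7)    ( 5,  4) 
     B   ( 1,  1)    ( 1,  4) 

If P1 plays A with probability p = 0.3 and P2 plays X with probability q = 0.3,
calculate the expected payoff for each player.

E[P1] = 2.11, E[P2] = 3.64

Work:
E[P1] = p·q·π₁(A,X) + p·(1-q)·π₁(A,Y) + (1-p)·q·π₁(B,X) + (1-p)·(1-q)·π₁(B,Y)
= 0.3·0.3·4 + 0.3·0.7·5 + 0.7·0.3·1 + 0.7·0.7·1
= 2.11

E[P2] = 3.64 (similar calculation)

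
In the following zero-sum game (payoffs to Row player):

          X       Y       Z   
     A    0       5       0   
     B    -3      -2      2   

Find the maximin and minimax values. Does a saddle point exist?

Maximin = 0, Minimax = 0, Saddle: True

Work:
Row minimums: [0, -3] → maximin = 0
Column maximums: [0, 5, 2] → minimax = 0
Saddle point exists! Game value = 0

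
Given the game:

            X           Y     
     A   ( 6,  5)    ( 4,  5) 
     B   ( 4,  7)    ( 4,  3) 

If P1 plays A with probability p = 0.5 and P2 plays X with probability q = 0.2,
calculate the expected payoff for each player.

E[P1] = 4.2, E[P2] = 4.4

Work:
E[P1] = p·q·π₁(A,X) + p·(1-q)·π₁(A,Y) + (1-p)·q·π₁(B,X) + (1-p)·(1-q)·π₁(B,Y)
= 0.5·0.2·6 + 0.5·0.8·4 + 0.5·0.2·4 + 0.5·0.8·4
= 4.2

E[P2] = 4.4 (similar calculation)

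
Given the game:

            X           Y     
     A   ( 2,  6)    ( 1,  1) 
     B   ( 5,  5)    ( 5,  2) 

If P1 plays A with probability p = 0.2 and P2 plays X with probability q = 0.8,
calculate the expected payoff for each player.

E[P1] = 4.36, E[P2] = 4.52

Work:
E[P1] = p·q·π₁(A,X) + p·(1-q)·π₁(A,Y) + (1-p)·q·π₁(B,X) + (1-p)·(1-q)·π₁(B,Y)
= 0.2·0.8·2 + 0.2·0.2·1 + 0.8·0.8·5 + 0.8·0.2·5
= 4.36

E[P2] = 4.52 (similar calculation)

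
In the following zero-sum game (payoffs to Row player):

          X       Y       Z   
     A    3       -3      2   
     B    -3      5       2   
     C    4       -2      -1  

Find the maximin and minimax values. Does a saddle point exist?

Maximin = -2, Minimax = 2, Saddle: False

Work:
Row minimums: [-3, -3, -2] → maximin = -2
Column maximums: [4, 5, 2] → minimax = 2
No saddle point (maximin ≠ minimax). Mixed strategy needed.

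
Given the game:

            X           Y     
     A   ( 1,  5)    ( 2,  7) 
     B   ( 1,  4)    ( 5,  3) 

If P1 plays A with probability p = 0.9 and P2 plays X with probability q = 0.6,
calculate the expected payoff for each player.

E[P1] = 1.52, E[P2] = 5.58

Work:
E[P1] = p·q·π₁(A,X) + p·(1-q)·π₁(A,Y) + (1-p)·q·π₁(B,X) + (1-p)·(1-q)·π₁(B,Y)
= 0.9·0.6·1 + 0.9·0.4·2 + 0.1·0.6·1 + 0.1·0.4·5
= 1.52

E[P2] = 5.58 (similar calculation)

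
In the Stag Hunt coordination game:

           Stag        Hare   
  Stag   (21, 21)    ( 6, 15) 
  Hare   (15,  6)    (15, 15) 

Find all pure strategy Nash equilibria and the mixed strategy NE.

Pure NE: (Stag, Stag) and (Hare, Hare); Mixed NE: p = 0.6, q = 0.6

Work:
Check pure NE:
(Stag, Stag): (21, 21) - no unilateral deviation beneficial
(Hare, Hare): (15, 15) - no unilateral deviation beneficial
Mixed NE: P1 plays Stag with p = 0.6, P2 plays Stag with q = 0.6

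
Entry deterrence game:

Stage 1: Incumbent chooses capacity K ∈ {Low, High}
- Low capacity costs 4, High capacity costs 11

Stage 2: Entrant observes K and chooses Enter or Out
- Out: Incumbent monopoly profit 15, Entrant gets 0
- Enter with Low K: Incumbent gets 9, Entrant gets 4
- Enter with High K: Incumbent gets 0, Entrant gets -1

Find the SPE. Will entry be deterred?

SPE: (Low, Enter|Low, Out|High); Entry not deterred. Incumbent net profit = 5, Entrant gets 4

Work:
After Low K: Entrant enters (4 > 0)
After High K: Entrant stays out (-1 < 0)
Incumbent: Low → 9−4=5, High → 15−11=4
Incumbent chooses Low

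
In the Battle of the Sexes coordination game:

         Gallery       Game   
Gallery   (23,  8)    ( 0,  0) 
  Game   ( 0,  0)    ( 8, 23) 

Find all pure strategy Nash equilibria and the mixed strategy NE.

Pure NE: (Gallery, Gallery) and (Game, Game); Mixed NE: p = 0.7419, q = 0.2581

Work:
Check pure NE:
(Gallery, Gallery): (23, 8) - no unilateral deviation beneficial
(Game, Game): (8, 23) - no unilateral deviation beneficial
Mixed NE: P1 plays Gallery with p = 0.7419, P2 plays Gallery with q = 0.2581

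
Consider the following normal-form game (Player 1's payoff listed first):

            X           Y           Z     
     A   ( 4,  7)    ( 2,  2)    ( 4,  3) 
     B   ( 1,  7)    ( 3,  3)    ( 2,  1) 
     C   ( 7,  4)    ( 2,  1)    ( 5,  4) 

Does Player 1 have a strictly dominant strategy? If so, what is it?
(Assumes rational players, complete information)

No strictly dominant strategy exists for Player 1

Work:
A strategy strictly dominates another if it gives a strictly higher payoff against every opponent action. Compare each pair of P1's strategies column-by-column:
  A vs B: [4 vs 1, 2 vs 3, 4 vs 2] → A does not strictly dominate B (column Y: 2 ≤ 3)
  A vs C: [4 vs 7, 2 vs 2, 4 vs 5] → A does not strictly dominate C (column X: 4 ≤ 7)
  B vs A: [1 vs 4, 3 vs 2, 2 vs 4] → B does not strictly dominate A (column X: 1 ≤ 4)
  B vs C: [1 vs 7, 3 vs 2, 2 vs 5] → B does not strictly dominate C (column X: 1 ≤ 7)
  C vs A: [7 vs 4, 2 vs 2, 5 vs 4] → C does not strictly dominate A (column Y: 2 ≤ 2)
  C vs B: [7 vs 1, 2 vs 3, 5 vs 2] → C does not strictly dominate B (column Y: 2 ≤ 3)
No single strategy strictly dominates all others → no strictly dominant strategy.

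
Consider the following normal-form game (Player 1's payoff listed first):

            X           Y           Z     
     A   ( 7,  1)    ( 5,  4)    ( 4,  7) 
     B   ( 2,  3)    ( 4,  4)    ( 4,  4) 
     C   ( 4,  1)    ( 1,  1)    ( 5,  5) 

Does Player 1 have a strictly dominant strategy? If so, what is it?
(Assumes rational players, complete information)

No strictly dominant strategy exists for Player 1

Work:
A strategy strictly dominates another if it gives a strictly higher payoff against every opponent action. Compare each pair of P1's strategies column-by-column:
  A vs B: [7 vs 2, 5 vs 4, 4 vs 4] → A does not strictly dominate B (column Z: 4 ≤ 4)
  A vs C: [7 vs 4, 5 vs 1, 4 vs 5] → A does not strictly dominate C (column Z: 4 ≤ 5)
  B vs A: [2 vs 7, 4 vs 5, 4 vs 4] → B does not strictly dominate A (column X: 2 ≤ 7)
  B vs C: [2 vs 4, 4 vs 1, 4 vs 5] → B does not strictly dominate C (column X: 2 ≤ 4)
  C vs A: [4 vs 7, 1 vs 5, 5 vs 4] → C does not strictly dominate A (column X: 4 ≤ 7)
  C vs B: [4 vs 2, 1 vs 4, 5 vs 4] → C does not strictly dominate B (column Y: 1 ≤ 4)
No single strategy strictly dominates all others → no strictly dominant strategy.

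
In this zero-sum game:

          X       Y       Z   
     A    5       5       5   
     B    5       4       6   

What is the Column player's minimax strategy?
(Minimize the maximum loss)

Column should play X or Y (all achieve the minimum), value = 5

Work:
Column player minimizes Row's maximum payoff:
Column X: max payoff to Row = 5
Column Y: max payoff to Row = 5
Column Z: max payoff to Row = 6
Minimum is 5, achieved by columns X, Y (tied).
Each of X or Y is a minimax strategy.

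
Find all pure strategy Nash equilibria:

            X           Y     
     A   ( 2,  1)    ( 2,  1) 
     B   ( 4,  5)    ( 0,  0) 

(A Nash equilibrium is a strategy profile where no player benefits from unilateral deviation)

Nash equilibrium: (A, Y), (B, X)

Work:
Best responses:
  P1 vs X: payoffs [2, 4] → best response B (payoff 4)
  P1 vs Y: payoffs [2, 0] → best response A (payoff 2)
  P2 vs A: payoffs [1, 1] → best response X/Y (payoff 1)
  P2 vs B: payoffs [5, 0] → best response X (payoff 5)
Mutual best responses: (A,Y), (B,X) → Nash equilibria.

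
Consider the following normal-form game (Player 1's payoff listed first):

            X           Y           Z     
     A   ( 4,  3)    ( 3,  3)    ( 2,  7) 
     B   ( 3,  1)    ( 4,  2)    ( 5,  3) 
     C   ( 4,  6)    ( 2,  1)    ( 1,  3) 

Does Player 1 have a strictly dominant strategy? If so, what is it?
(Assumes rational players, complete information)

No strictly dominant strategy exists for Player 1

Work:
A strategy strictly dominates another if it gives a strictly higher payoff against every opponent action. Compare each pair of P1's strategies column-by-column:
  A vs B: [4 vs 3, 3 vs 4, 2 vs 5] → A does not strictly dominate B (column Y: 3 ≤ 4)
  A vs C: [4 vs 4, 3 vs 2, 2 vs 1] → A does not strictly dominate C (column X: 4 ≤ 4)
  B vs A: [3 vs 4, 4 vs 3, 5 vs 2] → B does not strictly dominate A (column X: 3 ≤ 4)
  B vs C: [3 vs 4, 4 vs 2, 5 vs 1] → B does not strictly dominate C (column X: 3 ≤ 4)
  C vs A: [4 vs 4, 2 vs 3, 1 vs 2] → C does not strictly dominate A (column X: 4 ≤ 4)
  C vs B: [4 vs 3, 2 vs 4, 1 vs 5] → C does not strictly dominate B (column Y: 2 ≤ 4)
No single strategy strictly dominates all others → no strictly dominant strategy.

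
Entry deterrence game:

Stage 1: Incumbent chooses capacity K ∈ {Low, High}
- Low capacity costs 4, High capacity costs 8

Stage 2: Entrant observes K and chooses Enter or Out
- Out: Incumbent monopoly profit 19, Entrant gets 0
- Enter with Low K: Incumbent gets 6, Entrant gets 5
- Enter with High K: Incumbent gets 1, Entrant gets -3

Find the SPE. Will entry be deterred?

SPE: (High, Enter|Low, Out|High); Entry deterred. Incumbent net profit = 11

Work:
After Low K: Entrant enters (5 > 0)
After High K: Entrant stays out (-3 < 0)
Incumbent: Low → 6−4=2, High → 19−8=11
Incumbent chooses High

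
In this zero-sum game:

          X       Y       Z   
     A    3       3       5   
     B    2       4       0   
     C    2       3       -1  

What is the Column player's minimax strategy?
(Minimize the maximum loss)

Column should play X, value = 3

Work:
Column player minimizes Row's maximum payoff:
Column X: max payoff to Row = 3
Column Y: max payoff to Row = 4
Column Z: max payoff to Row = 5
Minimum is 3, achieved by column X.
Minimax strategy: X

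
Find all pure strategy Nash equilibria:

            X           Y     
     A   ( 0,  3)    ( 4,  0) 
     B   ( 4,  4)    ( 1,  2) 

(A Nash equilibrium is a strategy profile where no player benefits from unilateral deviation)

Nash equilibrium: (B, X)

Work:
Best responses:
  P1 vs X: payoffs [0, 4] → best response B (payoff 4)
  P1 vs Y: payoffs [4, 1] → best response A (payoff 4)
  P2 vs A: payoffs [3, 0] → best response X (payoff 3)
  P2 vs B: payoffs [4, 2] → best response X (payoff 4)
Mutual best responses: (B,X) → Nash equilibria.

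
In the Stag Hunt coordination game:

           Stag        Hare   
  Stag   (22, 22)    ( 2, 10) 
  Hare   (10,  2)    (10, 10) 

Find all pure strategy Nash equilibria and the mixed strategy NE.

Pure NE: (Stag, Stag) and (Hare, Hare); Mixed NE: p = 0.4, q = 0.4

Work:
Check pure NE:
(Stag, Stag): (22, 22) - no unilateral deviation beneficial
(Hare, Hare): (10, 10) - no unilateral deviation beneficial
Mixed NE: P1 plays Stag with p = 0.4, P2 plays Stag with q = 0.4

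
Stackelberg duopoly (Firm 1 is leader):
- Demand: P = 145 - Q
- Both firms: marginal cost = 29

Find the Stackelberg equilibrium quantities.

q₁* (leader) = 58.0, q₂* (follower) = 29.0

Work:
Follower's reaction: q₂ = (a - c - q₁)/2
Leader substitutes: π₁ = q₁·(a - q₁ - (a-c-q₁)/2 - c)
FOC: q₁* = (145 - 29)/2 = 58.00
Then: q₂* = (145 - 29 - 58.0)/2 = 29.00
Leader has first-mover advantage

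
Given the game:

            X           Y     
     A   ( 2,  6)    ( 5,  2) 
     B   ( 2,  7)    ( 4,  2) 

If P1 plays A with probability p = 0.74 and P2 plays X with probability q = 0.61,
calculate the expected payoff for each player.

E[P1] = 3.0686, E[P2] = 4.5986

Work:
E[P1] = p·q·π₁(A,X) + p·(1-q)·π₁(A,Y) + (1-p)·q·π₁(B,X) + (1-p)·(1-q)·π₁(B,Y)
= 0.74·0.61·2 + 0.74·0.39·5 + 0.26·0.61·2 + 0.26·0.39·4
= 3.0686

E[P2] = 4.5986 (similar calculation)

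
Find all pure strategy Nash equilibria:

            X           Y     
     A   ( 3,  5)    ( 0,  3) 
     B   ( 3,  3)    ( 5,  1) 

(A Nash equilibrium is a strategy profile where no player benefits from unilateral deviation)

Nash equilibrium: (A, X), (B, X)

Work:
Best responses:
  P1 vs X: payoffs [3, 3] → best response A/B (payoff 3)
  P1 vs Y: payoffs [0, 5] → best response B (payoff 5)
  P2 vs A: payoffs [5, 3] → best response X (payoff 5)
  P2 vs B: payoffs [3, 1] → best response X (payoff 3)
Mutual best responses: (A,X), (B,X) → Nash equilibria.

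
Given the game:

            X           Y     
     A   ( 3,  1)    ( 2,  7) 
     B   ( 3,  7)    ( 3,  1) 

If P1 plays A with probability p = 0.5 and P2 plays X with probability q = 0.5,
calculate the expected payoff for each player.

E[P1] = 2.75, E[P2] = 4.0

Work:
E[P1] = p·q·π₁(A,X) + p·(1-q)·π₁(A,Y) + (1-p)·q·π₁(B,X) + (1-p)·(1-q)·π₁(B,Y)
= 0.5·0.5·3 + 0.5·0.5·2 + 0.5·0.5·3 + 0.5·0.5·3
= 2.75

E[P2] = 4.0 (similar calculation)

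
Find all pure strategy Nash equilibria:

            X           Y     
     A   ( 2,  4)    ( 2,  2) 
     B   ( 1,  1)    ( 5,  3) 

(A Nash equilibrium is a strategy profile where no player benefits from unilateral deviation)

Nash equilibrium: (A, X), (B, Y)

Work:
Best responses:
  P1 vs X: payoffs [2, 1] → best response A (payoff 2)
  P1 vs Y: payoffs [2, 5] → best response B (payoff 5)
  P2 vs A: payoffs [4, 2] → best response X (payoff 4)
  P2 vs B: payoffs [1, 3] → best response Y (payoff 3)
Mutual best responses: (A,X), (B,Y) → Nash equilibria.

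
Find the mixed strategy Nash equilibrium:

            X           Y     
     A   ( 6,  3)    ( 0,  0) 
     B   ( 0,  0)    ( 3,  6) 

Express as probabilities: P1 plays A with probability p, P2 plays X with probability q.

p = 0.6667, q = 0.3333

Work:
Find probabilities that make opponent indifferent:
P2 chooses q to make P1 indifferent between A and B
P1 chooses p to make P2 indifferent between X and Y
Mixed NE: P1 plays (A: 0.6667, B: 0.3333), P2 plays (X: 0.3333, Y: 0.6667)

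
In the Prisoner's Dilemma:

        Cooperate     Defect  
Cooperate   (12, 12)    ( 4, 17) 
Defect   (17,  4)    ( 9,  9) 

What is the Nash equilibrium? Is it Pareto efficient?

(Defect, Defect) is NE; not Pareto efficient

Work:
Defect dominates Cooperate for both players:
If P2 cooperates: Defect (17) > Cooperate (12)
If P2 defects: Defect (9) > Cooperate (4)
NE: (Defect, Defect) with payoff (9, 9)
But (Cooperate, Cooperate) = (12, 12) Pareto dominates (9, 9)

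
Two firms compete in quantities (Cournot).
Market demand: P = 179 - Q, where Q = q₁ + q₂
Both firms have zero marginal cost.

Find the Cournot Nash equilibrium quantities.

q₁* = q₂* = 59.67; P* = 59.67

Work:
Profit: π_i = P·q_i = (a - q_i - q_j)·q_i
FOC: ∂π_i/∂q_i = a - 2q_i - q_j = 0
Reaction function: q_i = (179 - q_j)/2
Symmetry: q* = 179/3 = 59.67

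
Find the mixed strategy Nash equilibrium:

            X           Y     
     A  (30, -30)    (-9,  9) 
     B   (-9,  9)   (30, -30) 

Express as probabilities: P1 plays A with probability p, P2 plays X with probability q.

p = 0.5, q = 0.5

Work:
Find probabilities that make opponent indifferent:
P2 chooses q to make P1 indifferent between A and B
P1 chooses p to make P2 indifferent between X and Y
Mixed NE: P1 plays (A: 0.5, B: 0.5), P2 plays (X: 0.5, Y: 0.5)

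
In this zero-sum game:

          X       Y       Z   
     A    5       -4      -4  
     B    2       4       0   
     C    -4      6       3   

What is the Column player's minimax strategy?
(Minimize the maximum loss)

Column should play Z, value = 3

Work:
Column player minimizes Row's maximum payoff:
Column X: max payoff to Row = 5
Column Y: max payoff to Row = 6
Column Z: max payoff to Row = 3
Minimum is 3, achieved by column Z.
Minimax strategy: Z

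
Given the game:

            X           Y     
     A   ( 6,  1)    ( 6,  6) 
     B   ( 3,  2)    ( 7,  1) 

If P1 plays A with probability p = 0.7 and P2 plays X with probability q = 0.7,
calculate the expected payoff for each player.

E[P1] = 5.46, E[P2] = 2.26

Work:
E[P1] = p·q·π₁(A,X) + p·(1-q)·π₁(A,Y) + (1-p)·q·π₁(B,X) + (1-p)·(1-q)·π₁(B,Y)
= 0.7·0.7·6 + 0.7·0.3·6 + 0.3·0.7·3 + 0.3·0.3·7
= 5.46

E[P2] = 2.26 (similar calculation)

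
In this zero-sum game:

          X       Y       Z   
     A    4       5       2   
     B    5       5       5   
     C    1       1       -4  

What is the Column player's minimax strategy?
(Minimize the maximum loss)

Column should play X or Y or Z (all achieve the minimum), value = 5

Work:
Column player minimizes Row's maximum payoff:
Column X: max payoff to Row = 5
Column Y: max payoff to Row = 5
Column Z: max payoff to Row = 5
Minimum is 5, achieved by columns X, Y, Z (tied).
Each of X or Y or Z is a minimax strategy.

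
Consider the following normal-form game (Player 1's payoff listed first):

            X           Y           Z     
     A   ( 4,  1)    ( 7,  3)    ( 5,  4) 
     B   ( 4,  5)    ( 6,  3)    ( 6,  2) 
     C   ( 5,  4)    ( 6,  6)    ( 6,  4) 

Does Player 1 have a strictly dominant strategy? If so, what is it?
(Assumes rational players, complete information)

No strictly dominant strategy exists for Player 1

Work:
A strategy strictly dominates another if it gives a strictly higher payoff against every opponent action. Compare each pair of P1's strategies column-by-column:
  A vs B: [4 vs 4, 7 vs 6, 5 vs 6] → A does not strictly dominate B (column X: 4 ≤ 4)
  A vs C: [4 vs 5, 7 vs 6, 5 vs 6] → A does not strictly dominate C (column X: 4 ≤ 5)
  B vs A: [4 vs 4, 6 vs 7, 6 vs 5] → B does not strictly dominate A (column X: 4 ≤ 4)
  B vs C: [4 vs 5, 6 vs 6, 6 vs 6] → B does not strictly dominate C (column X: 4 ≤ 5)
  C vs A: [5 vs 4, 6 vs 7, 6 vs 5] → C does not strictly dominate A (column Y: 6 ≤ 7)
  C vs B: [5 vs 4, 6 vs 6, 6 vs 6] → C does not strictly dominate B (column Y: 6 ≤ 6)
No single strategy strictly dominates all others → no strictly dominant strategy.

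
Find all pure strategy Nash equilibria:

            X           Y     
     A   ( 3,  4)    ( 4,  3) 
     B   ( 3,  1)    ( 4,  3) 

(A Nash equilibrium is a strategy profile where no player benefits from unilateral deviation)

Nash equilibrium: (A, X), (B, Y)

Work:
Best responses:
  P1 vs X: payoffs [3, 3] → best response A/B (payoff 3)
  P1 vs Y: payoffs [4, 4] → best response A/B (payoff 4)
  P2 vs A: payoffs [4, 3] → best response X (payoff 4)
  P2 vs B: payoffs [1, 3] → best response Y (payoff 3)
Mutual best responses: (A,X), (B,Y) → Nash equilibria.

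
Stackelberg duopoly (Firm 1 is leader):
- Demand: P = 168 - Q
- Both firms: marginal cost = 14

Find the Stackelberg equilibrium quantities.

q₁* (leader) = 77.0, q₂* (follower) = 38.5

Work:
Follower's reaction: q₂ = (a - c - q₁)/2
Leader substitutes: π₁ = q₁·(a - q₁ - (a-c-q₁)/2 - c)
FOC: q₁* = (168 - 14)/2 = 77.00
Then: q₂* = (168 - 14 - 77.0)/2 = 38.50
Leader has first-mover advantage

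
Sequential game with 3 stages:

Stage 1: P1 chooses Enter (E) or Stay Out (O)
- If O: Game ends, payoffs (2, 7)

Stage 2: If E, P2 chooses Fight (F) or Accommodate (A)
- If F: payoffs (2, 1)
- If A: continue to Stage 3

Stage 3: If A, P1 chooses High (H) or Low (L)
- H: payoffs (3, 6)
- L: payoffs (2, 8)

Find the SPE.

SPE: (E, A, H); Outcome (3, 6)

Work:
Stage 3: P1 chooses H (3 vs 2)
Stage 2: P2: F->1, A->6 (anticipating H). Choose A
Stage 1: P1: O->2, E->3 (anticipating A, H). Choose E
SPE path: E -> A -> H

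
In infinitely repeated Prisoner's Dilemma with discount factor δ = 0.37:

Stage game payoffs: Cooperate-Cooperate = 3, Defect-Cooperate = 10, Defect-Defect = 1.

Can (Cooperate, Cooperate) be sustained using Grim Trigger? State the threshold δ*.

δ* = 0.7778; since δ = 0.37 < 0.7778, cooperation cannot be sustained

Work:
For Grim Trigger:
Cooperate forever: 3/(1-δ)
Defect then punished: 10 + 1·δ/(1-δ)
Need: 3/(1-δ) ≥ 10 + 1·δ/(1-δ)
Solving: δ ≥ (T-R)/(T-P) = (10-3)/(10-1) = 0.7778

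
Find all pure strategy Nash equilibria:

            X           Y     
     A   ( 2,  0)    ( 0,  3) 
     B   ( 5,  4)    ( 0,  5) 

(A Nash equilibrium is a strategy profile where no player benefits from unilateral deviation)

Nash equilibrium: (A, Y), (B, Y)

Work:
Best responses:
  P1 vs X: payoffs [2, 5] → best response B (payoff 5)
  P1 vs Y: payoffs [0, 0] → best response A/B (payoff 0)
  P2 vs A: payoffs [0, 3] → best response Y (payoff 3)
  P2 vs B: payoffs [4, 5] → best response Y (payoff 5)
Mutual best responses: (A,Y), (B,Y) → Nash equilibria.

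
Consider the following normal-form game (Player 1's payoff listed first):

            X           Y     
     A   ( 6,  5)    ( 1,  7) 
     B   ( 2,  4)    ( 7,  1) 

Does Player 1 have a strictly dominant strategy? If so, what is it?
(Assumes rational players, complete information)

No strictly dominant strategy exists for Player 1

Work:
A strategy strictly dominates another if it gives a strictly higher payoff against every opponent action. Compare each pair of P1's strategies column-by-column:
  A vs B: [6 vs 2, 1 vs 7] → A does not strictly dominate B (column Y: 1 ≤ 7)
  B vs A: [2 vs 6, 7 vs 1] → B does not strictly dominate A (column X: 2 ≤ 6)
No single strategy strictly dominates all others → no strictly dominant strategy.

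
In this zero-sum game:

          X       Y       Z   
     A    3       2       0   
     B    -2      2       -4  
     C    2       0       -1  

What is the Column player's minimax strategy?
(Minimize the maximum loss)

Column should play Z, value = 0

Work:
Column player minimizes Row's maximum payoff:
Column X: max payoff to Row = 3
Column Y: max payoff to Row = 2
Column Z: max payoff to Row = 0
Minimum is 0, achieved by column Z.
Minimax strategy: Z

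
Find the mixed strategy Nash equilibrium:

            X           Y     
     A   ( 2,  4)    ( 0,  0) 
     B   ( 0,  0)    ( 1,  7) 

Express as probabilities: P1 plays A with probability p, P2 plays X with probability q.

p = 0.6364, q = 0.3333

Work:
Find probabilities that make opponent indifferent:
P2 chooses q to make P1 indifferent between A and B
P1 chooses p to make P2 indifferent between X and Y
Mixed NE: P1 plays (A: 0.6364, B: 0.3636), P2 plays (X: 0.3333, Y: 0.6667)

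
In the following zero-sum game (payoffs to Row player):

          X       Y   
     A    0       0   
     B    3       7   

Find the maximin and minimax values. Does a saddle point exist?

Maximin = 3, Minimax = 3, Saddle: True

Work:
Row minimums: [0, 3] → maximin = 3
Column maximums: [3, 7] → minimax = 3
Saddle point exists! Game value = 3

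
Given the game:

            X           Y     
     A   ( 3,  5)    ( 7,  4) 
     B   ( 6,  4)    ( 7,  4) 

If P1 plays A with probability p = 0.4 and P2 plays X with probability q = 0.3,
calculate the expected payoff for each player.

E[P1] = 6.34, E[P2] = 4.12

Work:
E[P1] = p·q·π₁(A,X) + p·(1-q)·π₁(A,Y) + (1-p)·q·π₁(B,X) + (1-p)·(1-q)·π₁(B,Y)
= 0.4·0.3·3 + 0.4·0.7·7 + 0.6·0.3·6 + 0.6·0.7·7
= 6.34

E[P2] = 4.12 (similar calculation)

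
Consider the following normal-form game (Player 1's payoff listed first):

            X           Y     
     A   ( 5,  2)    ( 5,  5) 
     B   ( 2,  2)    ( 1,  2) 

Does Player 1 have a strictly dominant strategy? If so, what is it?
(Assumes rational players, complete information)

Yes, Player 1's strictly dominant strategy is A

Work:
A strategy strictly dominates another if it gives a strictly higher payoff against every opponent action. Compare each pair of P1's strategies column-by-column:
  A vs B: [5 vs 2, 5 vs 1] → A strictly dominates B
  B vs A: [2 vs 5, 1 vs 5] → B does not strictly dominate A (column X: 2 ≤ 5)
A strictly dominates every other strategy → strictly dominant.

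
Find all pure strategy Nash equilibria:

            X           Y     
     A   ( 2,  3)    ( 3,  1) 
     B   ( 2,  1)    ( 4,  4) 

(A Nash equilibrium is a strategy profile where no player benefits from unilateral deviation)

Nash equilibrium: (A, X), (B, Y)

Work:
Best responses:
  P1 vs X: payoffs [2, 2] → best response A/B (payoff 2)
  P1 vs Y: payoffs [3, 4] → best response B (payoff 4)
  P2 vs A: payoffs [3, 1] → best response X (payoff 3)
  P2 vs B: payoffs [1, 4] → best response Y (payoff 4)
Mutual best responses: (A,X), (B,Y) → Nash equilibria.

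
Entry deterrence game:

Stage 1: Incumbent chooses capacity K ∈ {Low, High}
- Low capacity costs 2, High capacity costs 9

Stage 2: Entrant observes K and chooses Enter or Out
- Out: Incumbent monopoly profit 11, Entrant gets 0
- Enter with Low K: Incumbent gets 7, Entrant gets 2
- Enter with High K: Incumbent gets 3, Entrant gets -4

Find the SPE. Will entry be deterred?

SPE: (Low, Enter|Low, Out|High); Entry not deterred. Incumbent net profit = 5, Entrant gets 2

Work:
After Low K: Entrant enters (2 > 0)
After High K: Entrant stays out (-4 < 0)
Incumbent: Low → 7−2=5, High → 11−9=2
Incumbent chooses Low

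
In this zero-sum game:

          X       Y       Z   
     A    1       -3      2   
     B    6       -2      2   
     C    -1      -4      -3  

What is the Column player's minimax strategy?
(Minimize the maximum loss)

Column should play Y, value = -2

Work:
Column player minimizes Row's maximum payoff:
Column X: max payoff to Row = 6
Column Y: max payoff to Row = -2
Column Z: max payoff to Row = 2
Minimum is -2, achieved by column Y.
Minimax strategy: Y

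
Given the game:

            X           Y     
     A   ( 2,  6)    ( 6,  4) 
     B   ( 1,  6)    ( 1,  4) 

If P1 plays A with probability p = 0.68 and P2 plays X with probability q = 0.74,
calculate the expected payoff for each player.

E[P1] = 2.3872, E[P2] = 5.48

Work:
E[P1] = p·q·π₁(A,X) + p·(1-q)·π₁(A,Y) + (1-p)·q·π₁(B,X) + (1-p)·(1-q)·π₁(B,Y)
= 0.68·0.74·2 + 0.68·0.26·6 + 0.32·0.74·1 + 0.32·0.26·1
= 2.3872

E[P2] = 5.48 (similar calculation)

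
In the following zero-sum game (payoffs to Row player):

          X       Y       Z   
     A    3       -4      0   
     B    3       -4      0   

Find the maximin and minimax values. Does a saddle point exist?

Maximin = -4, Minimax = -4, Saddle: True

Work:
Row minimums: [-4, -4] → maximin = -4
Column maximums: [3, -4, 0] → minimax = -4
Saddle point exists! Game value = -4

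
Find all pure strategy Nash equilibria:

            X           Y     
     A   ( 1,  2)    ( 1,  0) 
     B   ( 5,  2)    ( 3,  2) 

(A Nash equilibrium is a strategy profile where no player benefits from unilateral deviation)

Nash equilibrium: (B, X), (B, Y)

Work:
Best responses:
  P1 vs X: payoffs [1, 5] → best response B (payoff 5)
  P1 vs Y: payoffs [1, 3] → best response B (payoff 3)
  P2 vs A: payoffs [2, 0] → best response X (payoff 2)
  P2 vs B: payoffs [2, 2] → best response X/Y (payoff 2)
Mutual best responses: (B,X), (B,Y) → Nash equilibria.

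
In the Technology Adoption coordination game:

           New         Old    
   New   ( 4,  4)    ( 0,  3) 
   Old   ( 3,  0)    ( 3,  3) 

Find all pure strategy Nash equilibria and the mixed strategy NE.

Pure NE: (New, New) and (Old, Old); Mixed NE: p = 0.75, q = 0.75

Work:
Check pure NE:
(New, New): (4, 4) - no unilateral deviation beneficial
(Old, Old): (3, 3) - no unilateral deviation beneficial
Mixed NE: P1 plays New with p = 0.75, P2 plays New with q = 0.75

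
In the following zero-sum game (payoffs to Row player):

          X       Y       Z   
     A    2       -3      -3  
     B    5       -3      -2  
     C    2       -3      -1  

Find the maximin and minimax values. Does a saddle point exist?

Maximin = -3, Minimax = -3, Saddle: True

Work:
Row minimums: [-3, -3, -3] → maximin = -3
Column maximums: [5, -3, -1] → minimax = -3
Saddle point exists! Game value = -3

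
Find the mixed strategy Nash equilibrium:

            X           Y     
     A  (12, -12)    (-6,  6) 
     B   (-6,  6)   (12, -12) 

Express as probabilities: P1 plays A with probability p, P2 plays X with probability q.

p = 0.5, q = 0.5

Work:
Find probabilities that make opponent indifferent:
P2 chooses q to make P1 indifferent between A and B
P1 chooses p to make P2 indifferent between X and Y
Mixed NE: P1 plays (A: 0.5, B: 0.5), P2 plays (X: 0.5, Y: 0.5)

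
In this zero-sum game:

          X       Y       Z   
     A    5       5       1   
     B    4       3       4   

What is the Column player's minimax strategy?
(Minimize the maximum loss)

Column should play Z, value = 4

Work:
Column player minimizes Row's maximum payoff:
Column X: max payoff to Row = 5
Column Y: max payoff to Row = 5
Column Z: max payoff to Row = 4
Minimum is 4, achieved by column Z.
Minimax strategy: Z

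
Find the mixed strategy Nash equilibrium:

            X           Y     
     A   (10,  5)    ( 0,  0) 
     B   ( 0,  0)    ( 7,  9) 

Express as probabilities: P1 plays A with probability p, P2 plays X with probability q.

p = 0.6429, q = 0.4118

Work:
Find probabilities that make opponent indifferent:
P2 chooses q to make P1 indifferent between A and B
P1 chooses p to make P2 indifferent between X and Y
Mixed NE: P1 plays (A: 0.6429, B: 0.3571), P2 plays (X: 0.4118, Y: 0.5882)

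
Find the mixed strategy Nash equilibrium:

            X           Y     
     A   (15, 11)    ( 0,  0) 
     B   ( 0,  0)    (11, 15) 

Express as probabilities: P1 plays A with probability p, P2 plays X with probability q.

p = 0.5769, q = 0.4231

Work:
Find probabilities that make opponent indifferent:
P2 chooses q to make P1 indifferent between A and B
P1 chooses p to make P2 indifferent between X and Y
Mixed NE: P1 plays (A: 0.5769, B: 0.4231), P2 plays (X: 0.4231, Y: 0.5769)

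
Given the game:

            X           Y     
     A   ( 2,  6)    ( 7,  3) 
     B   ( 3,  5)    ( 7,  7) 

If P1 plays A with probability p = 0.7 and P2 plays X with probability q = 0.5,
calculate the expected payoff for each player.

E[P1] = 4.65, E[P2] = 4.95

Work:
E[P1] = p·q·π₁(A,X) + p·(1-q)·π₁(A,Y) + (1-p)·q·π₁(B,X) + (1-p)·(1-q)·π₁(B,Y)
= 0.7·0.5·2 + 0.7·0.5·7 + 0.3·0.5·3 + 0.3·0.5·7
= 4.65

E[P2] = 4.95 (similar calculation)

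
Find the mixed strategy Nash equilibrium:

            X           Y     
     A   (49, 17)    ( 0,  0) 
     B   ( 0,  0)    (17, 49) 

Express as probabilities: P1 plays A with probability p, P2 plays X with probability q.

p = 0.7424, q = 0.2576

Work:
Find probabilities that make opponent indifferent:
P2 chooses q to make P1 indifferent between A and B
P1 chooses p to make P2 indifferent between X and Y
Mixed NE: P1 plays (A: 0.7424, B: 0.2576), P2 plays (X: 0.2576, Y: 0.7424)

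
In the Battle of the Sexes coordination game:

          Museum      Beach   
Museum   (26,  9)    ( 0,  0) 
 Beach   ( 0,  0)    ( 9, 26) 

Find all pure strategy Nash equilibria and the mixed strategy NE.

Pure NE: (Museum, Museum) and (Beach, Beach); Mixed NE: p = 0.7429, q = 0.2571

Work:
Check pure NE:
(Museum, Museum): (26, 9) - no unilateral deviation beneficial
(Beach, Beach): (9, 26) - no unilateral deviation beneficial
Mixed NE: P1 plays Museum with p = 0.7429, P2 plays Museum with q = 0.2571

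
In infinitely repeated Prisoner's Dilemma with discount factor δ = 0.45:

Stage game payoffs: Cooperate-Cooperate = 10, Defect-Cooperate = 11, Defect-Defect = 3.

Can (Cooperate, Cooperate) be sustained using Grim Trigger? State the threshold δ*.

δ* = 0.125; since δ = 0.45 ≥ 0.125, cooperation can be sustained

Work:
For Grim Trigger:
Cooperate forever: 10/(1-δ)
Defect then punished: 11 + 3·δ/(1-δ)
Need: 10/(1-δ) ≥ 11 + 3·δ/(1-δ)
Solving: δ ≥ (T-R)/(T-P) = (11-10)/(11-3) = 0.125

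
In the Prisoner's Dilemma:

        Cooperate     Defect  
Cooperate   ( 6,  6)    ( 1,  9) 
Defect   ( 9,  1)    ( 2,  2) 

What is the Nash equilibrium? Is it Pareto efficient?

(Defect, Defect) is NE; not Pareto efficient

Work:
Defect dominates Cooperate for both players:
If P2 cooperates: Defect (9) > Cooperate (6)
If P2 defects: Defect (2) > Cooperate (1)
NE: (Defect, Defect) with payoff (2, 2)
But (Cooperate, Cooperate) = (6, 6) Pareto dominates (2, 2)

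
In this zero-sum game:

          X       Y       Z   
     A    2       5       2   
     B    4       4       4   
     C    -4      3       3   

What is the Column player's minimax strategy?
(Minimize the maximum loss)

Column should play X or Z (all achieve the minimum), value = 4

Work:
Column player minimizes Row's maximum payoff:
Column X: max payoff to Row = 4
Column Y: max payoff to Row = 5
Column Z: max payoff to Row = 4
Minimum is 4, achieved by columns X, Z (tied).
Each of X or Z is a minimax strategy.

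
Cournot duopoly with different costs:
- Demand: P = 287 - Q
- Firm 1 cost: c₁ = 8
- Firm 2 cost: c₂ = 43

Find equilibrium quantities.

q₁* = 104.67, q₂* = 69.67

Work:
Reaction: q₁ = (287 - 8 - q₂)/2
Reaction: q₂ = (287 - 43 - q₁)/2
Solve simultaneously:
q₁* = (287 - 2×8 + 43)/3 = 104.67
q₂* = (287 - 2×43 + 8)/3 = 69.67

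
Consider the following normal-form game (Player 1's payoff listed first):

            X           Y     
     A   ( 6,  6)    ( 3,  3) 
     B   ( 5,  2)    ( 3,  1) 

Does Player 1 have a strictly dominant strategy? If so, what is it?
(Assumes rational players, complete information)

No strictly dominant strategy exists for Player 1

Work:
A strategy strictly dominates another if it gives a strictly higher payoff against every opponent action. Compare each pair of P1's strategies column-by-column:
  A vs B: [6 vs 5, 3 vs 3] → A does not strictly dominate B (column Y: 3 ≤ 3)
  B vs A: [5 vs 6, 3 vs 3] → B does not strictly dominate A (column X: 5 ≤ 6)
No single strategy strictly dominates all others → no strictly dominant strategy.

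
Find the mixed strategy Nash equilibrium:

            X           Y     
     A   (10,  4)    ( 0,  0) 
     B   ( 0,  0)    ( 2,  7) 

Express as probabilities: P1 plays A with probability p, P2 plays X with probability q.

p = 0.6364, q = 0.1667

Work:
Find probabilities that make opponent indifferent:
P2 chooses q to make P1 indifferent between A and B
P1 chooses p to make P2 indifferent between X and Y
Mixed NE: P1 plays (A: 0.6364, B: 0.3636), P2 plays (X: 0.1667, Y: 0.8333)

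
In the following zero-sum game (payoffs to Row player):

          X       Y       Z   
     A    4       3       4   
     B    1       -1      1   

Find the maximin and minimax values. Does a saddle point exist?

Maximin = 3, Minimax = 3, Saddle: True

Work:
Row minimums: [3, -1] → maximin = 3
Column maximums: [4, 3, 4] → minimax = 3
Saddle point exists! Game value = 3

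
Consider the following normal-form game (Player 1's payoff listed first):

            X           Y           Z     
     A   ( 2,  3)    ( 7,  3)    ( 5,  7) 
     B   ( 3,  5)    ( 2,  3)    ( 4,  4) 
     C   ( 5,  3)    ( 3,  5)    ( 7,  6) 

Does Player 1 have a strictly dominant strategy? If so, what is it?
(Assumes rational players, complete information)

No strictly dominant strategy exists for Player 1

Work:
A strategy strictly dominates another if it gives a strictly higher payoff against every opponent action. Compare each pair of P1's strategies column-by-column:
  A vs B: [2 vs 3, 7 vs 2, 5 vs 4] → A does not strictly dominate B (column X: 2 ≤ 3)
  A vs C: [2 vs 5, 7 vs 3, 5 vs 7] → A does not strictly dominate C (column X: 2 ≤ 5)
  B vs A: [3 vs 2, 2 vs 7, 4 vs 5] → B does not strictly dominate A (column Y: 2 ≤ 7)
  B vs C: [3 vs 5, 2 vs 3, 4 vs 7] → B does not strictly dominate C (column X: 3 ≤ 5)
  C vs A: [5 vs 2, 3 vs 7, 7 vs 5] → C does not strictly dominate A (column Y: 3 ≤ 7)
  C vs B: [5 vs 3, 3 vs 2, 7 vs 4] → C strictly dominates B
No single strategy strictly dominates all others → no strictly dominant strategy.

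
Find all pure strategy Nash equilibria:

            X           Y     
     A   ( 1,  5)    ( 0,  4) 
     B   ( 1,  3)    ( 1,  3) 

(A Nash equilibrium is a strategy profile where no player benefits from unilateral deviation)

Nash equilibrium: (A, X), (B, X), (B, Y)

Work:
Best responses:
  P1 vs X: payoffs [1, 1] → best response A/B (payoff 1)
  P1 vs Y: payoffs [0, 1] → best response B (payoff 1)
  P2 vs A: payoffs [5, 4] → best response X (payoff 5)
  P2 vs B: payoffs [3, 3] → best response X/Y (payoff 3)
Mutual best responses: (A,X), (B,X), (B,Y) → Nash equilibria.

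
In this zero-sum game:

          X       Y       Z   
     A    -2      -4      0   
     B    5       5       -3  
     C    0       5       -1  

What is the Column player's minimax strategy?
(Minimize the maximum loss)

Column should play Z, value = 0

Work:
Column player minimizes Row's maximum payoff:
Column X: max payoff to Row = 5
Column Y: max payoff to Row = 5
Column Z: max payoff to Row = 0
Minimum is 0, achieved by column Z.
Minimax strategy: Z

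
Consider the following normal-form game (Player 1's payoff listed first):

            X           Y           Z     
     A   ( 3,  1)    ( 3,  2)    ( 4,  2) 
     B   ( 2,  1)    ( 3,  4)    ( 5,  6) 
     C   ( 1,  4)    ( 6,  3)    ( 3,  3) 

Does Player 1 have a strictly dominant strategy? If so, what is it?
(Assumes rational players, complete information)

No strictly dominant strategy exists for Player 1

Work:
A strategy strictly dominates another if it gives a strictly higher payoff against every opponent action. Compare each pair of P1's strategies column-by-column:
  A vs B: [3 vs 2, 3 vs 3, 4 vs 5] → A does not strictly dominate B (column Y: 3 ≤ 3)
  A vs C: [3 vs 1, 3 vs 6, 4 vs 3] → A does not strictly dominate C (column Y: 3 ≤ 6)
  B vs A: [2 vs 3, 3 vs 3, 5 vs 4] → B does not strictly dominate A (column X: 2 ≤ 3)
  B vs C: [2 vs 1, 3 vs 6, 5 vs 3] → B does not strictly dominate C (column Y: 3 ≤ 6)
  C vs A: [1 vs 3, 6 vs 3, 3 vs 4] → C does not strictly dominate A (column X: 1 ≤ 3)
  C vs B: [1 vs 2, 6 vs 3, 3 vs 5] → C does not strictly dominate B (column X: 1 ≤ 2)
No single strategy strictly dominates all others → no strictly dominant strategy.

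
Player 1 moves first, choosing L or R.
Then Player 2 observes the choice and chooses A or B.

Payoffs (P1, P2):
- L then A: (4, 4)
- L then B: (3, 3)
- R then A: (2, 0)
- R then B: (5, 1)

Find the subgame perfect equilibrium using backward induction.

P1 plays R, P2 plays A after L and B after R; Payoff (5, 1)

Work:
Backward induction:
After L: P2 chooses A → P1 gets 4
After R: P2 chooses B → P1 gets 5
P1 chooses R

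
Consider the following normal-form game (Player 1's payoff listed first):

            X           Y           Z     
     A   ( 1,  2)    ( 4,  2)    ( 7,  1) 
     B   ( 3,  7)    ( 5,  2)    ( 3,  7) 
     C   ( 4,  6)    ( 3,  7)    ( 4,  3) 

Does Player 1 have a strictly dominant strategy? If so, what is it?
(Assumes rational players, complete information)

No strictly dominant strategy exists for Player 1

Work:
A strategy strictly dominates another if it gives a strictly higher payoff against every opponent action. Compare each pair of P1's strategies column-by-column:
  A vs B: [1 vs 3, 4 vs 5, 7 vs 3] → A does not strictly dominate B (column X: 1 ≤ 3)
  A vs C: [1 vs 4, 4 vs 3, 7 vs 4] → A does not strictly dominate C (column X: 1 ≤ 4)
  B vs A: [3 vs 1, 5 vs 4, 3 vs 7] → B does not strictly dominate A (column Z: 3 ≤ 7)
  B vs C: [3 vs 4, 5 vs 3, 3 vs 4] → B does not strictly dominate C (column X: 3 ≤ 4)
  C vs A: [4 vs 1, 3 vs 4, 4 vs 7] → C does not strictly dominate A (column Y: 3 ≤ 4)
  C vs B: [4 vs 3, 3 vs 5, 4 vs 3] → C does not strictly dominate B (column Y: 3 ≤ 5)
No single strategy strictly dominates all others → no strictly dominant strategy.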